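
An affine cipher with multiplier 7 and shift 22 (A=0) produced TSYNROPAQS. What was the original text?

HSEVDKZIOS

The inverse of 7 mod 26 is 15, since 7·15=105≡1. Apply D(y)=15·(y−22) mod 26:
T(19): 15·(19−22)=-45≡7 → H
S(18): 15·(18−22)=-60≡18 → S
Y(24): 15·(24−22)=30≡4 → E
N(13): 15·(13−22)=-135≡21 → V
R(17): 15·(17−22)=-75≡3 → D
O(14): 15·(14−22)=-120≡10 → K
P(15): 15·(15−22)=-105≡25 → Z
A(0): 15·(0−22)=-330≡8 → I
Q(16): 15·(16−22)=-90≡14 → O
S(18): 15·(18−22)=-60≡18 → S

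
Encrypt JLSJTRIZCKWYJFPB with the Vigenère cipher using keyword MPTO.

VALXFGBNOZPMVUIP

Repeat the key across the message: MPTOMPTOMPTOMPTO
J(9)+M(12): 21 → V
L(11)+P(15): 26≡0 → A
S(18)+T(19): 37≡11 → L
J(9)+O(14): 23 → X
T(19)+M(12): 31≡5 → F
R(17)+P(15): 32≡6 → G
I(8)+T(19): 27≡1 → B
Z(25)+O(14): 39≡13 → N
C(2)+M(12): 14 → O
K(10)+P(15): 25 → Z
W(22)+T(19): 41≡15 → P
Y(24)+O(14): 38≡12 → M
J(9)+M(12): 21 → V
F(5)+P(15): 20 → U
P(15)+T(19): 34≡8 → I
B(1)+O(14): 15 → P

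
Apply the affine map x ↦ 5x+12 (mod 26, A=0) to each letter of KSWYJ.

KYSCF

K(10): 5·10+12=62≡10 → K
S(18): 5·18+12=102≡24 → Y
W(22): 5·22+12=122≡18 → S
Y(24): 5·24+12=132≡2 → C
J(9): 5·9+12=57≡5 → F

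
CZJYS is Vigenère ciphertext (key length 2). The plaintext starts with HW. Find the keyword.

VD

Subtract each crib letter from the matching ciphertext letter (mod 26):
C(2)−H(7)=-5≡21 → V
Z(25)−W(22)=3 → D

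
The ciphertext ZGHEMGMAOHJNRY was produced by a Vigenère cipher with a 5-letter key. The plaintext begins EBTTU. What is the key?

Subtract each crib letter from the matching ciphertext letter (mod 26):
Z(25)−E(4)=21 → V
G(6)−B(1)=5 → F
H(7)−T(19)=-12≡14 → O
E(4)−T(19)=-15≡11 → L
M(12)−U(20)=-8≡18 → S

VFOLS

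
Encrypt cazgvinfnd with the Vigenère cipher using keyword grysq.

irxyloedft

Repeat the key across the message: grysqgrysq
c(2)+g(6): 8 → i
a(0)+r(17): 17 → r
z(25)+y(24): 49≡23 → x
g(6)+s(18): 24 → y
v(21)+q(16): 37≡11 → l
i(8)+g(6): 14 → o
n(13)+r(17): 30≡4 → e
f(5)+y(24): 29≡3 → d
n(13)+s(18): 31≡5 → f
d(3)+q(16): 19 → t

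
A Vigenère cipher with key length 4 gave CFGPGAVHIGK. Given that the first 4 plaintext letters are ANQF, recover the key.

CSQK

Subtract each crib letter from the matching ciphertext letter (mod 26):
C(2)−A(0)=2 → C
F(5)−N(13)=-8≡18 → S
G(6)−Q(16)=-10≡16 → Q
P(15)−F(5)=10 → K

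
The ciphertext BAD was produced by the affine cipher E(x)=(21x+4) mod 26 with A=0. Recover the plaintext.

The inverse of 21 mod 26 is 5, since 21·5=105≡1. Apply D(y)=5·(y−4) mod 26:
B(1): 5·(1−4)=-15≡11 → L
A(0): 5·(0−4)=-20≡6 → G
D(3): 5·(3−4)=-5≡21 → V

LGV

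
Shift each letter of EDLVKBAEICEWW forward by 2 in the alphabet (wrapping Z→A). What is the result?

E(4): 4+2=6 → G
D(3): 3+2=5 → F
L(11): 11+2=13 → N
V(21): 21+2=23 → X
K(10): 10+2=12 → M
B(1): 1+2=3 → D
A(0): 0+2=2 → C
E(4): 4+2=6 → G
I(8): 8+2=10 → K
C(2): 2+2=4 → E
E(4): 4+2=6 → G
W(22): 22+2=24 → Y
W(22): 22+2=24 → Y

GFNXMDCGKEGYY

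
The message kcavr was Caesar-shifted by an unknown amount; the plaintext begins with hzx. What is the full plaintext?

From the crib: k(10)−h(7)=3, so the shift is 3.
Subtract 3 from each ciphertext letter:
k(10): 10−3=7 → h
c(2): 2−3=-1≡25 → z
a(0): 0−3=-3≡23 → x
v(21): 21−3=18 → s
r(17): 17−3=14 → o

hzxso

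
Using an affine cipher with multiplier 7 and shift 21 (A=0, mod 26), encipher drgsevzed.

d(3): 7·3+21=42≡16 → q
r(17): 7·17+21=140≡10 → k
g(6): 7·6+21=63≡11 → l
s(18): 7·18+21=147≡17 → r
e(4): 7·4+21=49≡23 → x
v(21): 7·21+21=168≡12 → m
z(25): 7·25+21=196≡14 → o
e(4): 7·4+21=49≡23 → x
d(3): 7·3+21=42≡16 → q

qklrxmoxq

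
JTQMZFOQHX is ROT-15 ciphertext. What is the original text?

UEBXKQZBSI

J(9): 9−15=-6≡20 → U
T(19): 19−15=4 → E
Q(16): 16−15=1 → B
M(12): 12−15=-3≡23 → X
Z(25): 25−15=10 → K
F(5): 5−15=-10≡16 → Q
O(14): 14−15=-1≡25 → Z
Q(16): 16−15=1 → B
H(7): 7−15=-8≡18 → S
X(23): 23−15=8 → I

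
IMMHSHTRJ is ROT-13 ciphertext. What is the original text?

I(8): 8−13=-5≡21 → V
M(12): 12−13=-1≡25 → Z
M(12): 12−13=-1≡25 → Z
H(7): 7−13=-6≡20 → U
S(18): 18−13=5 → F
H(7): 7−13=-6≡20 → U
T(19): 19−13=6 → G
R(17): 17−13=4 → E
J(9): 9−13=-4≡22 → W

VZZUFUGEW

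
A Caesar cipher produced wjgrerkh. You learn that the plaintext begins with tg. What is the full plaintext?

From the crib: w(22)−t(19)=3, so the shift is 3.
Subtract 3 from each ciphertext letter:
w(22): 22−3=19 → t
j(9): 9−3=6 → g
g(6): 6−3=3 → d
r(17): 17−3=14 → o
e(4): 4−3=1 → b
r(17): 17−3=14 → o
k(10): 10−3=7 → h
h(7): 7−3=4 → e

tgdobohe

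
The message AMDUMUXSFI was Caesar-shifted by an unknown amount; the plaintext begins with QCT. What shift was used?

From the crib: A(0)−Q(16)=-16≡10, so the shift is 10.

10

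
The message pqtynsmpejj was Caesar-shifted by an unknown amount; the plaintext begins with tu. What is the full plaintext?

From the crib: p(15)−t(19)=-4≡22, so the shift is 22.
Subtract 22 from each ciphertext letter:
p(15): 15−22=-7≡19 → t
q(16): 16−22=-6≡20 → u
t(19): 19−22=-3≡23 → x
y(24): 24−22=2 → c
n(13): 13−22=-9≡17 → r
s(18): 18−22=-4≡22 → w
m(12): 12−22=-10≡16 → q
p(15): 15−22=-7≡19 → t
e(4): 4−22=-18≡8 → i
j(9): 9−22=-13≡13 → n
j(9): 9−22=-13≡13 → n

tuxcrwqtinn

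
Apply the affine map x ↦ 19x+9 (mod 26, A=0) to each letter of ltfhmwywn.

kgamdlxlw

l(11): 19·11+9=218≡10 → k
t(19): 19·19+9=370≡6 → g
f(5): 19·5+9=104≡0 → a
h(7): 19·7+9=142≡12 → m
m(12): 19·12+9=237≡3 → d
w(22): 19·22+9=427≡11 → l
y(24): 19·24+9=465≡23 → x
w(22): 19·22+9=427≡11 → l
n(13): 19·13+9=256≡22 → w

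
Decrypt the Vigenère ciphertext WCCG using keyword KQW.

MMGW

Repeat the key across the ciphertext: KQWK
W(22)−K(10): 12 → M
C(2)−Q(16): -14≡12 → M
C(2)−W(22): -20≡6 → G
G(6)−K(10): -4≡22 → W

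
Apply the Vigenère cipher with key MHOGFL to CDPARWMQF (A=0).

Repeat the key across the message: MHOGFLMHO
C(2)+M(12): 14 → O
D(3)+H(7): 10 → K
P(15)+O(14): 29≡3 → D
A(0)+G(6): 6 → G
R(17)+F(5): 22 → W
W(22)+L(11): 33≡7 → H
M(12)+M(12): 24 → Y
Q(16)+H(7): 23 → X
F(5)+O(14): 19 → T

OKDGWHYXT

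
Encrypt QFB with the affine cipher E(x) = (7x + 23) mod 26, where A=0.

Q(16): 7·16+23=135≡5 → F
F(5): 7·5+23=58≡6 → G
B(1): 7·1+23=30≡4 → E

FGE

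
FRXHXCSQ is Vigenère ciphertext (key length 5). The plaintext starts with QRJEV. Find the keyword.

Subtract each crib letter from the matching ciphertext letter (mod 26):
F(5)−Q(16)=-11≡15 → P
R(17)−R(17)=0 → A
X(23)−J(9)=14 → O
H(7)−E(4)=3 → D
X(23)−V(21)=2 → C

PAODC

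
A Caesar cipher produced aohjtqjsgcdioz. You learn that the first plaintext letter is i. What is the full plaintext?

From the crib: a(0)−i(8)=-8≡18, so the shift is 18.
Subtract 18 from each ciphertext letter:
a(0): 0−18=-18≡8 → i
o(14): 14−18=-4≡22 → w
h(7): 7−18=-11≡15 → p
j(9): 9−18=-9≡17 → r
t(19): 19−18=1 → b
q(16): 16−18=-2≡24 → y
j(9): 9−18=-9≡17 → r
s(18): 18−18=0 → a
g(6): 6−18=-12≡14 → o
c(2): 2−18=-16≡10 → k
d(3): 3−18=-15≡11 → l
i(8): 8−18=-10≡16 → q
o(14): 14−18=-4≡22 → w
z(25): 25−18=7 → h

iwprbyraoklqwh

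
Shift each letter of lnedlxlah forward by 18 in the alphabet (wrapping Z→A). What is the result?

l(11): 11+18=29≡3 → d
n(13): 13+18=31≡5 → f
e(4): 4+18=22 → w
d(3): 3+18=21 → v
l(11): 11+18=29≡3 → d
x(23): 23+18=41≡15 → p
l(11): 11+18=29≡3 → d
a(0): 0+18=18 → s
h(7): 7+18=25 → z

dfwvdpdsz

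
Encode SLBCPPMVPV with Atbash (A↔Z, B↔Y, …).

HOYXKKNEKE

S(18) → H(7)
L(11) → O(14)
B(1) → Y(24)
C(2) → X(23)
P(15) → K(10)
P(15) → K(10)
M(12) → N(13)
V(21) → E(4)
P(15) → K(10)
V(21) → E(4)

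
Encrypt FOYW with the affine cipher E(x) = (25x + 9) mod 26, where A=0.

EVLN

F(5): 25·5+9=134≡4 → E
O(14): 25·14+9=359≡21 → V
Y(24): 25·24+9=609≡11 → L
W(22): 25·22+9=559≡13 → N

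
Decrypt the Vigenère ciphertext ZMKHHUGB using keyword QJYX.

JDMKRLIE

Repeat the key across the ciphertext: QJYXQJYX
Z(25)−Q(16): 9 → J
M(12)−J(9): 3 → D
K(10)−Y(24): -14≡12 → M
H(7)−X(23): -16≡10 → K
H(7)−Q(16): -9≡17 → R
U(20)−J(9): 11 → L
G(6)−Y(24): -18≡8 → I
B(1)−X(23): -22≡4 → E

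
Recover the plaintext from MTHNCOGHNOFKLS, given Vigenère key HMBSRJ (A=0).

FHGVLFZVMWOBEG

Repeat the key across the ciphertext: HMBSRJHMBSRJHM
M(12)−H(7): 5 → F
T(19)−M(12): 7 → H
H(7)−B(1): 6 → G
N(13)−S(18): -5≡21 → V
C(2)−R(17): -15≡11 → L
O(14)−J(9): 5 → F
G(6)−H(7): -1≡25 → Z
H(7)−M(12): -5≡21 → V
N(13)−B(1): 12 → M
O(14)−S(18): -4≡22 → W
F(5)−R(17): -12≡14 → O
K(10)−J(9): 1 → B
L(11)−H(7): 4 → E
S(18)−M(12): 6 → G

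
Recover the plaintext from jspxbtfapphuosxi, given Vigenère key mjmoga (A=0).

Repeat the key across the ciphertext: mjmogamjmogamjmo
j(9)−m(12): -3≡23 → x
s(18)−j(9): 9 → j
p(15)−m(12): 3 → d
x(23)−o(14): 9 → j
b(1)−g(6): -5≡21 → v
t(19)−a(0): 19 → t
f(5)−m(12): -7≡19 → t
a(0)−j(9): -9≡17 → r
p(15)−m(12): 3 → d
p(15)−o(14): 1 → b
h(7)−g(6): 1 → b
u(20)−a(0): 20 → u
o(14)−m(12): 2 → c
s(18)−j(9): 9 → j
x(23)−m(12): 11 → l
i(8)−o(14): -6≡20 → u

xjdjvttrdbbucjlu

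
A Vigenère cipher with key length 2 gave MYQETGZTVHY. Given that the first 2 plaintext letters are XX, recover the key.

PB

Subtract each crib letter from the matching ciphertext letter (mod 26):
M(12)−X(23)=-11≡15 → P
Y(24)−X(23)=1 → B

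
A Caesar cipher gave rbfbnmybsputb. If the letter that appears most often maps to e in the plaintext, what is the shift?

The most frequent ciphertext letter is b (appears 4 times).
b is position 1; e is position 4.
Shift = -3≡23.

23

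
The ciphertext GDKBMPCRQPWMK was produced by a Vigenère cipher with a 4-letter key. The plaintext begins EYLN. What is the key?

CFZO

Subtract each crib letter from the matching ciphertext letter (mod 26):
G(6)−E(4)=2 → C
D(3)−Y(24)=-21≡5 → F
K(10)−L(11)=-1≡25 → Z
B(1)−N(13)=-12≡14 → O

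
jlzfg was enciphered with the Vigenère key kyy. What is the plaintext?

znbvi

Repeat the key across the ciphertext: kyyky
j(9)−k(10): -1≡25 → z
l(11)−y(24): -13≡13 → n
z(25)−y(24): 1 → b
f(5)−k(10): -5≡21 → v
g(6)−y(24): -18≡8 → i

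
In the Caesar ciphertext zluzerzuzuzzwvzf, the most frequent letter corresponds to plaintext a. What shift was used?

25

The most frequent ciphertext letter is z (appears 7 times).
z is position 25; a is position 0.
Shift = 25.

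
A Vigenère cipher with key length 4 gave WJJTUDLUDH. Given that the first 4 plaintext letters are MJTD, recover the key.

KAQQ

Subtract each crib letter from the matching ciphertext letter (mod 26):
W(22)−M(12)=10 → K
J(9)−J(9)=0 → A
J(9)−T(19)=-10≡16 → Q
T(19)−D(3)=16 → Q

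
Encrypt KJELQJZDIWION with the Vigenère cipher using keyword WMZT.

Repeat the key across the message: WMZTWMZTWMZTW
K(10)+W(22): 32≡6 → G
J(9)+M(12): 21 → V
E(4)+Z(25): 29≡3 → D
L(11)+T(19): 30≡4 → E
Q(16)+W(22): 38≡12 → M
J(9)+M(12): 21 → V
Z(25)+Z(25): 50≡24 → Y
D(3)+T(19): 22 → W
I(8)+W(22): 30≡4 → E
W(22)+M(12): 34≡8 → I
I(8)+Z(25): 33≡7 → H
O(14)+T(19): 33≡7 → H
N(13)+W(22): 35≡9 → J

GVDEMVYWEIHHJ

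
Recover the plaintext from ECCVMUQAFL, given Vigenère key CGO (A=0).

Repeat the key across the ciphertext: CGOCGOCGOC
E(4)−C(2): 2 → C
C(2)−G(6): -4≡22 → W
C(2)−O(14): -12≡14 → O
V(21)−C(2): 19 → T
M(12)−G(6): 6 → G
U(20)−O(14): 6 → G
Q(16)−C(2): 14 → O
A(0)−G(6): -6≡20 → U
F(5)−O(14): -9≡17 → R
L(11)−C(2): 9 → J

CWOTGGOURJ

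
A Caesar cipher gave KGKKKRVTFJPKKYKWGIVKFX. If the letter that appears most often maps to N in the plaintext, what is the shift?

The most frequent ciphertext letter is K (appears 8 times).
K is position 10; N is position 13.
Shift = -3≡23.

23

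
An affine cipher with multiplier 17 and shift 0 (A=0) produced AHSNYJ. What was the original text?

AFYNGZ

The inverse of 17 mod 26 is 23, since 17·23=391≡1. Apply D(y)=23·(y−0) mod 26:
A(0): 23·(0−0)=0 → A
H(7): 23·(7−0)=161≡5 → F
S(18): 23·(18−0)=414≡24 → Y
N(13): 23·(13−0)=299≡13 → N
Y(24): 23·(24−0)=552≡6 → G
J(9): 23·(9−0)=207≡25 → Z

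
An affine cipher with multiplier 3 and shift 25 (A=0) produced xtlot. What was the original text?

The inverse of 3 mod 26 is 9, since 3·9=27≡1. Apply D(y)=9·(y−25) mod 26:
x(23): 9·(23−25)=-18≡8 → i
t(19): 9·(19−25)=-54≡24 → y
l(11): 9·(11−25)=-126≡4 → e
o(14): 9·(14−25)=-99≡5 → f
t(19): 9·(19−25)=-54≡24 → y

iyefy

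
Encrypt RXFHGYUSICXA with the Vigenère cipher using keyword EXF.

Repeat the key across the message: EXFEXFEXFEXF
R(17)+E(4): 21 → V
X(23)+X(23): 46≡20 → U
F(5)+F(5): 10 → K
H(7)+E(4): 11 → L
G(6)+X(23): 29≡3 → D
Y(24)+F(5): 29≡3 → D
U(20)+E(4): 24 → Y
S(18)+X(23): 41≡15 → P
I(8)+F(5): 13 → N
C(2)+E(4): 6 → G
X(23)+X(23): 46≡20 → U
A(0)+F(5): 5 → F

VUKLDDYPNGUF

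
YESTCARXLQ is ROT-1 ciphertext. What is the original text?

Y(24): 24−1=23 → X
E(4): 4−1=3 → D
S(18): 18−1=17 → R
T(19): 19−1=18 → S
C(2): 2−1=1 → B
A(0): 0−1=-1≡25 → Z
R(17): 17−1=16 → Q
X(23): 23−1=22 → W
L(11): 11−1=10 → K
Q(16): 16−1=15 → P

XDRSBZQWKP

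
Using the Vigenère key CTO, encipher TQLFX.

Repeat the key across the message: CTOCT
T(19)+C(2): 21 → V
Q(16)+T(19): 35≡9 → J
L(11)+O(14): 25 → Z
F(5)+C(2): 7 → H
X(23)+T(19): 42≡16 → Q

VJZHQ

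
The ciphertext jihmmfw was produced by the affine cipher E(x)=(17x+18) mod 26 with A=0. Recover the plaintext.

behssno

The inverse of 17 mod 26 is 23, since 17·23=391≡1. Apply D(y)=23·(y−18) mod 26:
j(9): 23·(9−18)=-207≡1 → b
i(8): 23·(8−18)=-230≡4 → e
h(7): 23·(7−18)=-253≡7 → h
m(12): 23·(12−18)=-138≡18 → s
m(12): 23·(12−18)=-138≡18 → s
f(5): 23·(5−18)=-299≡13 → n
w(22): 23·(22−18)=92≡14 → o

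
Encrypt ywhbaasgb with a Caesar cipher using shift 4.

calfeewkf

y(24): 24+4=28≡2 → c
w(22): 22+4=26≡0 → a
h(7): 7+4=11 → l
b(1): 1+4=5 → f
a(0): 0+4=4 → e
a(0): 0+4=4 → e
s(18): 18+4=22 → w
g(6): 6+4=10 → k
b(1): 1+4=5 → f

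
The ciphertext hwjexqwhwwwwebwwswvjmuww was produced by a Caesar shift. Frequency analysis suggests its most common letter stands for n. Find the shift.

9

The most frequent ciphertext letter is w (appears 11 times).
w is position 22; n is position 13.
Shift = 9.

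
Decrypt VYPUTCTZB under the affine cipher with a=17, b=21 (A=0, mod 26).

ARSDGFGOI

The inverse of 17 mod 26 is 23, since 17·23=391≡1. Apply D(y)=23·(y−21) mod 26:
V(21): 23·(21−21)=0 → A
Y(24): 23·(24−21)=69≡17 → R
P(15): 23·(15−21)=-138≡18 → S
U(20): 23·(20−21)=-23≡3 → D
T(19): 23·(19−21)=-46≡6 → G
C(2): 23·(2−21)=-437≡5 → F
T(19): 23·(19−21)=-46≡6 → G
Z(25): 23·(25−21)=92≡14 → O
B(1): 23·(1−21)=-460≡8 → I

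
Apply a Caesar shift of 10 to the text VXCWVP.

FHMGFZ

V(21): 21+10=31≡5 → F
X(23): 23+10=33≡7 → H
C(2): 2+10=12 → M
W(22): 22+10=32≡6 → G
V(21): 21+10=31≡5 → F
P(15): 15+10=25 → Z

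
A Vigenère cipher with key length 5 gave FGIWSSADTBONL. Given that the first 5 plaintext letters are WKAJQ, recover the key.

Subtract each crib letter from the matching ciphertext letter (mod 26):
F(5)−W(22)=-17≡9 → J
G(6)−K(10)=-4≡22 → W
I(8)−A(0)=8 → I
W(22)−J(9)=13 → N
S(18)−Q(16)=2 → C

JWINC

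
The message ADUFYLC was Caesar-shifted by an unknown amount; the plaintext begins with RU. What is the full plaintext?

From the crib: A(0)−R(17)=-17≡9, so the shift is 9.
Subtract 9 from each ciphertext letter:
A(0): 0−9=-9≡17 → R
D(3): 3−9=-6≡20 → U
U(20): 20−9=11 → L
F(5): 5−9=-4≡22 → W
Y(24): 24−9=15 → P
L(11): 11−9=2 → C
C(2): 2−9=-7≡19 → T

RULWPCT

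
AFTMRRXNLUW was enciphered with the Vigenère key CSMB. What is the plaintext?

YNHLPZLMJCK

Repeat the key across the ciphertext: CSMBCSMBCSM
A(0)−C(2): -2≡24 → Y
F(5)−S(18): -13≡13 → N
T(19)−M(12): 7 → H
M(12)−B(1): 11 → L
R(17)−C(2): 15 → P
R(17)−S(18): -1≡25 → Z
X(23)−M(12): 11 → L
N(13)−B(1): 12 → M
L(11)−C(2): 9 → J
U(20)−S(18): 2 → C
W(22)−M(12): 10 → K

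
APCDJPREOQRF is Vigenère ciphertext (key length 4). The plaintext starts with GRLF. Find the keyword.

Subtract each crib letter from the matching ciphertext letter (mod 26):
A(0)−G(6)=-6≡20 → U
P(15)−R(17)=-2≡24 → Y
C(2)−L(11)=-9≡17 → R
D(3)−F(5)=-2≡24 → Y

UYRY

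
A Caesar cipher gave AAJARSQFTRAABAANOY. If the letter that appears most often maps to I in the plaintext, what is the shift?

18

The most frequent ciphertext letter is A (appears 7 times).
A is position 0; I is position 8.
Shift = -8≡18.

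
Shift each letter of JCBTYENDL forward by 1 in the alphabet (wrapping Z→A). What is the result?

KDCUZFOEM

J(9): 9+1=10 → K
C(2): 2+1=3 → D
B(1): 1+1=2 → C
T(19): 19+1=20 → U
Y(24): 24+1=25 → Z
E(4): 4+1=5 → F
N(13): 13+1=14 → O
D(3): 3+1=4 → E
L(11): 11+1=12 → M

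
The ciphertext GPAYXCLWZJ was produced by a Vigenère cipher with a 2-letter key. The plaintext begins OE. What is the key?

Subtract each crib letter from the matching ciphertext letter (mod 26):
G(6)−O(14)=-8≡18 → S
P(15)−E(4)=11 → L

SL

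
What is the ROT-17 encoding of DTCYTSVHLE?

D(3): 3+17=20 → U
T(19): 19+17=36≡10 → K
C(2): 2+17=19 → T
Y(24): 24+17=41≡15 → P
T(19): 19+17=36≡10 → K
S(18): 18+17=35≡9 → J
V(21): 21+17=38≡12 → M
H(7): 7+17=24 → Y
L(11): 11+17=28≡2 → C
E(4): 4+17=21 → V

UKTPKJMYCV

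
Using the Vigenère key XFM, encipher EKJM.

BPVJ

Repeat the key across the message: XFMX
E(4)+X(23): 27≡1 → B
K(10)+F(5): 15 → P
J(9)+M(12): 21 → V
M(12)+X(23): 35≡9 → J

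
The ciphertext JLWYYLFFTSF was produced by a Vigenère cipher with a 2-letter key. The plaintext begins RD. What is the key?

Subtract each crib letter from the matching ciphertext letter (mod 26):
J(9)−R(17)=-8≡18 → S
L(11)−D(3)=8 → I

SI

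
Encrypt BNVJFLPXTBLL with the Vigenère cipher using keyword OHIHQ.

Repeat the key across the message: OHIHQOHIHQOH
B(1)+O(14): 15 → P
N(13)+H(7): 20 → U
V(21)+I(8): 29≡3 → D
J(9)+H(7): 16 → Q
F(5)+Q(16): 21 → V
L(11)+O(14): 25 → Z
P(15)+H(7): 22 → W
X(23)+I(8): 31≡5 → F
T(19)+H(7): 26≡0 → A
B(1)+Q(16): 17 → R
L(11)+O(14): 25 → Z
L(11)+H(7): 18 → S

PUDQVZWFARZS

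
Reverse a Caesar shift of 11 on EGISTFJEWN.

TVXHIUYTLC

E(4): 4−11=-7≡19 → T
G(6): 6−11=-5≡21 → V
I(8): 8−11=-3≡23 → X
S(18): 18−11=7 → H
T(19): 19−11=8 → I
F(5): 5−11=-6≡20 → U
J(9): 9−11=-2≡24 → Y
E(4): 4−11=-7≡19 → T
W(22): 22−11=11 → L
N(13): 13−11=2 → C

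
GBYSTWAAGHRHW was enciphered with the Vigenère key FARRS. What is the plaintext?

Repeat the key across the ciphertext: FARRSFARRSFAR
G(6)−F(5): 1 → B
B(1)−A(0): 1 → B
Y(24)−R(17): 7 → H
S(18)−R(17): 1 → B
T(19)−S(18): 1 → B
W(22)−F(5): 17 → R
A(0)−A(0): 0 → A
A(0)−R(17): -17≡9 → J
G(6)−R(17): -11≡15 → P
H(7)−S(18): -11≡15 → P
R(17)−F(5): 12 → M
H(7)−A(0): 7 → H
W(22)−R(17): 5 → F

BBHBBRAJPPMHF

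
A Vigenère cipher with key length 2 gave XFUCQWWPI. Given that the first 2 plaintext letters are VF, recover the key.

CA

Subtract each crib letter from the matching ciphertext letter (mod 26):
X(23)−V(21)=2 → C
F(5)−F(5)=0 → A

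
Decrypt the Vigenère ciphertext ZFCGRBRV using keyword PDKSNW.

Repeat the key across the ciphertext: PDKSNWPD
Z(25)−P(15): 10 → K
F(5)−D(3): 2 → C
C(2)−K(10): -8≡18 → S
G(6)−S(18): -12≡14 → O
R(17)−N(13): 4 → E
B(1)−W(22): -21≡5 → F
R(17)−P(15): 2 → C
V(21)−D(3): 18 → S

KCSOEFCS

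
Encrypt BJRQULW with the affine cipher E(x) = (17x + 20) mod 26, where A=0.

LRXGWZE

B(1): 17·1+20=37≡11 → L
J(9): 17·9+20=173≡17 → R
R(17): 17·17+20=309≡23 → X
Q(16): 17·16+20=292≡6 → G
U(20): 17·20+20=360≡22 → W
L(11): 17·11+20=207≡25 → Z
W(22): 17·22+20=394≡4 → E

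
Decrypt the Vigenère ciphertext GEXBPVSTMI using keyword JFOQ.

XZJLGQEDDD

Repeat the key across the ciphertext: JFOQJFOQJF
G(6)−J(9): -3≡23 → X
E(4)−F(5): -1≡25 → Z
X(23)−O(14): 9 → J
B(1)−Q(16): -15≡11 → L
P(15)−J(9): 6 → G
V(21)−F(5): 16 → Q
S(18)−O(14): 4 → E
T(19)−Q(16): 3 → D
M(12)−J(9): 3 → D
I(8)−F(5): 3 → D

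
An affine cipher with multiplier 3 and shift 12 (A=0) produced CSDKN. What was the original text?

OCXIJ

The inverse of 3 mod 26 is 9, since 3·9=27≡1. Apply D(y)=9·(y−12) mod 26:
C(2): 9·(2−12)=-90≡14 → O
S(18): 9·(18−12)=54≡2 → C
D(3): 9·(3−12)=-81≡23 → X
K(10): 9·(10−12)=-18≡8 → I
N(13): 9·(13−12)=9 → J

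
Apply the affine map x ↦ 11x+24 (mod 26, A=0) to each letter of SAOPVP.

OYWHVH

S(18): 11·18+24=222≡14 → O
A(0): 11·0+24=24 → Y
O(14): 11·14+24=178≡22 → W
P(15): 11·15+24=189≡7 → H
V(21): 11·21+24=255≡21 → V
P(15): 11·15+24=189≡7 → H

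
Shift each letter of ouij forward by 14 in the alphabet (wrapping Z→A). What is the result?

o(14): 14+14=28≡2 → c
u(20): 20+14=34≡8 → i
i(8): 8+14=22 → w
j(9): 9+14=23 → x

ciwx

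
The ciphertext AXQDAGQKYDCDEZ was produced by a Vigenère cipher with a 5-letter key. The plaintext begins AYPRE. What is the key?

AZBMW

Subtract each crib letter from the matching ciphertext letter (mod 26):
A(0)−A(0)=0 → A
X(23)−Y(24)=-1≡25 → Z
Q(16)−P(15)=1 → B
D(3)−R(17)=-14≡12 → M
A(0)−E(4)=-4≡22 → W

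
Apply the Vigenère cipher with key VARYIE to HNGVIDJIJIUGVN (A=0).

Repeat the key across the message: VARYIEVARYIEVA
H(7)+V(21): 28≡2 → C
N(13)+A(0): 13 → N
G(6)+R(17): 23 → X
V(21)+Y(24): 45≡19 → T
I(8)+I(8): 16 → Q
D(3)+E(4): 7 → H
J(9)+V(21): 30≡4 → E
I(8)+A(0): 8 → I
J(9)+R(17): 26≡0 → A
I(8)+Y(24): 32≡6 → G
U(20)+I(8): 28≡2 → C
G(6)+E(4): 10 → K
V(21)+V(21): 42≡16 → Q
N(13)+A(0): 13 → N

CNXTQHEIAGCKQN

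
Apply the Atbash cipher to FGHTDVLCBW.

F(5) → U(20)
G(6) → T(19)
H(7) → S(18)
T(19) → G(6)
D(3) → W(22)
V(21) → E(4)
L(11) → O(14)
C(2) → X(23)
B(1) → Y(24)
W(22) → D(3)

UTSGWEOXYD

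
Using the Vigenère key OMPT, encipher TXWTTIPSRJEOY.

Repeat the key across the message: OMPTOMPTOMPTO
T(19)+O(14): 33≡7 → H
X(23)+M(12): 35≡9 → J
W(22)+P(15): 37≡11 → L
T(19)+T(19): 38≡12 → M
T(19)+O(14): 33≡7 → H
I(8)+M(12): 20 → U
P(15)+P(15): 30≡4 → E
S(18)+T(19): 37≡11 → L
R(17)+O(14): 31≡5 → F
J(9)+M(12): 21 → V
E(4)+P(15): 19 → T
O(14)+T(19): 33≡7 → H
Y(24)+O(14): 38≡12 → M

HJLMHUELFVTHM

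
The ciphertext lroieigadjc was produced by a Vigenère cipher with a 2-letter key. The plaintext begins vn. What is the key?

qe

Subtract each crib letter from the matching ciphertext letter (mod 26):
l(11)−v(21)=-10≡16 → q
r(17)−n(13)=4 → e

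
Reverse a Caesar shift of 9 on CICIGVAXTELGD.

C(2): 2−9=-7≡19 → T
I(8): 8−9=-1≡25 → Z
C(2): 2−9=-7≡19 → T
I(8): 8−9=-1≡25 → Z
G(6): 6−9=-3≡23 → X
V(21): 21−9=12 → M
A(0): 0−9=-9≡17 → R
X(23): 23−9=14 → O
T(19): 19−9=10 → K
E(4): 4−9=-5≡21 → V
L(11): 11−9=2 → C
G(6): 6−9=-3≡23 → X
D(3): 3−9=-6≡20 → U

TZTZXMROKVCXU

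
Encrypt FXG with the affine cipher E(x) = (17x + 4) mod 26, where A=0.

LFC

F(5): 17·5+4=89≡11 → L
X(23): 17·23+4=395≡5 → F
G(6): 17·6+4=106≡2 → C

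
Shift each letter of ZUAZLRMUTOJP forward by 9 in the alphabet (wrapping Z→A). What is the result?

IDJIUAVDCXSY

Z(25): 25+9=34≡8 → I
U(20): 20+9=29≡3 → D
A(0): 0+9=9 → J
Z(25): 25+9=34≡8 → I
L(11): 11+9=20 → U
R(17): 17+9=26≡0 → A
M(12): 12+9=21 → V
U(20): 20+9=29≡3 → D
T(19): 19+9=28≡2 → C
O(14): 14+9=23 → X
J(9): 9+9=18 → S
P(15): 15+9=24 → Y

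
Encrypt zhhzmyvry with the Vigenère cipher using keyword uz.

Repeat the key across the message: uzuzuzuzu
z(25)+u(20): 45≡19 → t
h(7)+z(25): 32≡6 → g
h(7)+u(20): 27≡1 → b
z(25)+z(25): 50≡24 → y
m(12)+u(20): 32≡6 → g
y(24)+z(25): 49≡23 → x
v(21)+u(20): 41≡15 → p
r(17)+z(25): 42≡16 → q
y(24)+u(20): 44≡18 → s

tgbygxpqs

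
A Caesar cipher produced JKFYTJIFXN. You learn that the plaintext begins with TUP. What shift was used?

From the crib: J(9)−T(19)=-10≡16, so the shift is 16.

16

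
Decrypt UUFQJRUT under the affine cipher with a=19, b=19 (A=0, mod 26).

LLCTUELA

The inverse of 19 mod 26 is 11, since 19·11=209≡1. Apply D(y)=11·(y−19) mod 26:
U(20): 11·(20−19)=11 → L
U(20): 11·(20−19)=11 → L
F(5): 11·(5−19)=-154≡2 → C
Q(16): 11·(16−19)=-33≡19 → T
J(9): 11·(9−19)=-110≡20 → U
R(17): 11·(17−19)=-22≡4 → E
U(20): 11·(20−19)=11 → L
T(19): 11·(19−19)=0 → A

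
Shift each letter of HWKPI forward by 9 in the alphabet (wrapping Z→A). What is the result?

H(7): 7+9=16 → Q
W(22): 22+9=31≡5 → F
K(10): 10+9=19 → T
P(15): 15+9=24 → Y
I(8): 8+9=17 → R

QFTYR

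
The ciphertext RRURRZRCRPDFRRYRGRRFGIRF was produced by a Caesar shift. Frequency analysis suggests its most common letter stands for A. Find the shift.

17

The most frequent ciphertext letter is R (appears 12 times).
R is position 17; A is position 0.
Shift = 17.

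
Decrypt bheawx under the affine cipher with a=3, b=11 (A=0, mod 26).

The inverse of 3 mod 26 is 9, since 3·9=27≡1. Apply D(y)=9·(y−11) mod 26:
b(1): 9·(1−11)=-90≡14 → o
h(7): 9·(7−11)=-36≡16 → q
e(4): 9·(4−11)=-63≡15 → p
a(0): 9·(0−11)=-99≡5 → f
w(22): 9·(22−11)=99≡21 → v
x(23): 9·(23−11)=108≡4 → e

oqpfve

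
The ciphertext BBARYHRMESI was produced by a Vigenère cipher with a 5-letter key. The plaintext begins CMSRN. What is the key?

Subtract each crib letter from the matching ciphertext letter (mod 26):
B(1)−C(2)=-1≡25 → Z
B(1)−M(12)=-11≡15 → P
A(0)−S(18)=-18≡8 → I
R(17)−R(17)=0 → A
Y(24)−N(13)=11 → L

ZPIAL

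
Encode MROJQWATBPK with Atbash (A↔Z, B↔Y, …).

NILQJDZGYKP

M(12) → N(13)
R(17) → I(8)
O(14) → L(11)
J(9) → Q(16)
Q(16) → J(9)
W(22) → D(3)
A(0) → Z(25)
T(19) → G(6)
B(1) → Y(24)
P(15) → K(10)
K(10) → P(15)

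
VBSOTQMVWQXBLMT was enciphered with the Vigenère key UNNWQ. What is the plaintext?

BOFSDWZIAADOYQD

Repeat the key across the ciphertext: UNNWQUNNWQUNNWQ
V(21)−U(20): 1 → B
B(1)−N(13): -12≡14 → O
S(18)−N(13): 5 → F
O(14)−W(22): -8≡18 → S
T(19)−Q(16): 3 → D
Q(16)−U(20): -4≡22 → W
M(12)−N(13): -1≡25 → Z
V(21)−N(13): 8 → I
W(22)−W(22): 0 → A
Q(16)−Q(16): 0 → A
X(23)−U(20): 3 → D
B(1)−N(13): -12≡14 → O
L(11)−N(13): -2≡24 → Y
M(12)−W(22): -10≡16 → Q
T(19)−Q(16): 3 → D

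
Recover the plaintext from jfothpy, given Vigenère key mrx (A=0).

xorhqsm

Repeat the key across the ciphertext: mrxmrxm
j(9)−m(12): -3≡23 → x
f(5)−r(17): -12≡14 → o
o(14)−x(23): -9≡17 → r
t(19)−m(12): 7 → h
h(7)−r(17): -10≡16 → q
p(15)−x(23): -8≡18 → s
y(24)−m(12): 12 → m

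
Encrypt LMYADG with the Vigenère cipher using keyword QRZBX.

Repeat the key across the message: QRZBXQ
L(11)+Q(16): 27≡1 → B
M(12)+R(17): 29≡3 → D
Y(24)+Z(25): 49≡23 → X
A(0)+B(1): 1 → B
D(3)+X(23): 26≡0 → A
G(6)+Q(16): 22 → W

BDXBAW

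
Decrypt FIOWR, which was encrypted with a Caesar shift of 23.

F(5): 5−23=-18≡8 → I
I(8): 8−23=-15≡11 → L
O(14): 14−23=-9≡17 → R
W(22): 22−23=-1≡25 → Z
R(17): 17−23=-6≡20 → U

ILRZU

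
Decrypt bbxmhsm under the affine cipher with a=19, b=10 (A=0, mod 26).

ffnwtkw

The inverse of 19 mod 26 is 11, since 19·11=209≡1. Apply D(y)=11·(y−10) mod 26:
b(1): 11·(1−10)=-99≡5 → f
b(1): 11·(1−10)=-99≡5 → f
x(23): 11·(23−10)=143≡13 → n
m(12): 11·(12−10)=22 → w
h(7): 11·(7−10)=-33≡19 → t
s(18): 11·(18−10)=88≡10 → k
m(12): 11·(12−10)=22 → w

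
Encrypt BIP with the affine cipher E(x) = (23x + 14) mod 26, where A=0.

B(1): 23·1+14=37≡11 → L
I(8): 23·8+14=198≡16 → Q
P(15): 23·15+14=359≡21 → V

LQV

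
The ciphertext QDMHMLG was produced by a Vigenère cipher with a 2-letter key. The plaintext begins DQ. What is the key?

NN

Subtract each crib letter from the matching ciphertext letter (mod 26):
Q(16)−D(3)=13 → N
D(3)−Q(16)=-13≡13 → N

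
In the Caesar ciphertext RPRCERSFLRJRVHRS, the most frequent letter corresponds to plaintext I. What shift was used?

9

The most frequent ciphertext letter is R (appears 6 times).
R is position 17; I is position 8.
Shift = 9.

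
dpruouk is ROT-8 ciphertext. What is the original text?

d(3): 3−8=-5≡21 → v
p(15): 15−8=7 → h
r(17): 17−8=9 → j
u(20): 20−8=12 → m
o(14): 14−8=6 → g
u(20): 20−8=12 → m
k(10): 10−8=2 → c

vhjmgmc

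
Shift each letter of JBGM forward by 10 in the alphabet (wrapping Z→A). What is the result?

J(9): 9+10=19 → T
B(1): 1+10=11 → L
G(6): 6+10=16 → Q
M(12): 12+10=22 → W

TLQW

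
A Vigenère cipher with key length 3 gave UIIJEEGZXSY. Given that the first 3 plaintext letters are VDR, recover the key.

Subtract each crib letter from the matching ciphertext letter (mod 26):
U(20)−V(21)=-1≡25 → Z
I(8)−D(3)=5 → F
I(8)−R(17)=-9≡17 → R

ZFR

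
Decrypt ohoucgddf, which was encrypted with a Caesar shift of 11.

o(14): 14−11=3 → d
h(7): 7−11=-4≡22 → w
o(14): 14−11=3 → d
u(20): 20−11=9 → j
c(2): 2−11=-9≡17 → r
g(6): 6−11=-5≡21 → v
d(3): 3−11=-8≡18 → s
d(3): 3−11=-8≡18 → s
f(5): 5−11=-6≡20 → u

dwdjrvssu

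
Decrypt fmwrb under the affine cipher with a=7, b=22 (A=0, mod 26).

fgadx

The inverse of 7 mod 26 is 15, since 7·15=105≡1. Apply D(y)=15·(y−22) mod 26:
f(5): 15·(5−22)=-255≡5 → f
m(12): 15·(12−22)=-150≡6 → g
w(22): 15·(22−22)=0 → a
r(17): 15·(17−22)=-75≡3 → d
b(1): 15·(1−22)=-315≡23 → x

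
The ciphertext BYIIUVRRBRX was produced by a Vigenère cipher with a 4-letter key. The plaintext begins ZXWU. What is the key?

CBMO

Subtract each crib letter from the matching ciphertext letter (mod 26):
B(1)−Z(25)=-24≡2 → C
Y(24)−X(23)=1 → B
I(8)−W(22)=-14≡12 → M
I(8)−U(20)=-12≡14 → O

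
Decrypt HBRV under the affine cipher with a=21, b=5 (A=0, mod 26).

KGIC

The inverse of 21 mod 26 is 5, since 21·5=105≡1. Apply D(y)=5·(y−5) mod 26:
H(7): 5·(7−5)=10 → K
B(1): 5·(1−5)=-20≡6 → G
R(17): 5·(17−5)=60≡8 → I
V(21): 5·(21−5)=80≡2 → C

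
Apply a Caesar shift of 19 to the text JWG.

J(9): 9+19=28≡2 → C
W(22): 22+19=41≡15 → P
G(6): 6+19=25 → Z

CPZ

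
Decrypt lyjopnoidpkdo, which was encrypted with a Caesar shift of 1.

l(11): 11−1=10 → k
y(24): 24−1=23 → x
j(9): 9−1=8 → i
o(14): 14−1=13 → n
p(15): 15−1=14 → o
n(13): 13−1=12 → m
o(14): 14−1=13 → n
i(8): 8−1=7 → h
d(3): 3−1=2 → c
p(15): 15−1=14 → o
k(10): 10−1=9 → j
d(3): 3−1=2 → c
o(14): 14−1=13 → n

kxinomnhcojcn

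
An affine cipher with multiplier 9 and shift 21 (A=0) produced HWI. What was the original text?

KDN

The inverse of 9 mod 26 is 3, since 9·3=27≡1. Apply D(y)=3·(y−21) mod 26:
H(7): 3·(7−21)=-42≡10 → K
W(22): 3·(22−21)=3 → D
I(8): 3·(8−21)=-39≡13 → N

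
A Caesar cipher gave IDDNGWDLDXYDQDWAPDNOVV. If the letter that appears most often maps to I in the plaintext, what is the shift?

The most frequent ciphertext letter is D (appears 7 times).
D is position 3; I is position 8.
Shift = -5≡21.

21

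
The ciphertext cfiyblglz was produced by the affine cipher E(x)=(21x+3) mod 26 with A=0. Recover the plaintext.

vkzbqopog

The inverse of 21 mod 26 is 5, since 21·5=105≡1. Apply D(y)=5·(y−3) mod 26:
c(2): 5·(2−3)=-5≡21 → v
f(5): 5·(5−3)=10 → k
i(8): 5·(8−3)=25 → z
y(24): 5·(24−3)=105≡1 → b
b(1): 5·(1−3)=-10≡16 → q
l(11): 5·(11−3)=40≡14 → o
g(6): 5·(6−3)=15 → p
l(11): 5·(11−3)=40≡14 → o
z(25): 5·(25−3)=110≡6 → g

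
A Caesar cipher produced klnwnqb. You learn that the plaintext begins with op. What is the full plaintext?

opraruf

From the crib: k(10)−o(14)=-4≡22, so the shift is 22.
Subtract 22 from each ciphertext letter:
k(10): 10−22=-12≡14 → o
l(11): 11−22=-11≡15 → p
n(13): 13−22=-9≡17 → r
w(22): 22−22=0 → a
n(13): 13−22=-9≡17 → r
q(16): 16−22=-6≡20 → u
b(1): 1−22=-21≡5 → f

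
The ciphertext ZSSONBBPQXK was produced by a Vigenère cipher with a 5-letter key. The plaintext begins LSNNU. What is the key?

OAFBT

Subtract each crib letter from the matching ciphertext letter (mod 26):
Z(25)−L(11)=14 → O
S(18)−S(18)=0 → A
S(18)−N(13)=5 → F
O(14)−N(13)=1 → B
N(13)−U(20)=-7≡19 → T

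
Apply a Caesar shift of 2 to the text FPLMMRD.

HRNOOTF

F(5): 5+2=7 → H
P(15): 15+2=17 → R
L(11): 11+2=13 → N
M(12): 12+2=14 → O
M(12): 12+2=14 → O
R(17): 17+2=19 → T
D(3): 3+2=5 → F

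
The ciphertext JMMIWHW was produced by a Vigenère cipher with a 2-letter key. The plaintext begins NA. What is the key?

Subtract each crib letter from the matching ciphertext letter (mod 26):
J(9)−N(13)=-4≡22 → W
M(12)−A(0)=12 → M

WM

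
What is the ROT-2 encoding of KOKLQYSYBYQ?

K(10): 10+2=12 → M
O(14): 14+2=16 → Q
K(10): 10+2=12 → M
L(11): 11+2=13 → N
Q(16): 16+2=18 → S
Y(24): 24+2=26≡0 → A
S(18): 18+2=20 → U
Y(24): 24+2=26≡0 → A
B(1): 1+2=3 → D
Y(24): 24+2=26≡0 → A
Q(16): 16+2=18 → S

MQMNSAUADAS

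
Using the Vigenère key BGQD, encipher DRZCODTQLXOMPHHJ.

EXPFPJJTMDEPQNXM

Repeat the key across the message: BGQDBGQDBGQDBGQD
D(3)+B(1): 4 → E
R(17)+G(6): 23 → X
Z(25)+Q(16): 41≡15 → P
C(2)+D(3): 5 → F
O(14)+B(1): 15 → P
D(3)+G(6): 9 → J
T(19)+Q(16): 35≡9 → J
Q(16)+D(3): 19 → T
L(11)+B(1): 12 → M
X(23)+G(6): 29≡3 → D
O(14)+Q(16): 30≡4 → E
M(12)+D(3): 15 → P
P(15)+B(1): 16 → Q
H(7)+G(6): 13 → N
H(7)+Q(16): 23 → X
J(9)+D(3): 12 → M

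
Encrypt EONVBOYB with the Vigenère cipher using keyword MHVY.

QVITNVTZ

Repeat the key across the message: MHVYMHVY
E(4)+M(12): 16 → Q
O(14)+H(7): 21 → V
N(13)+V(21): 34≡8 → I
V(21)+Y(24): 45≡19 → T
B(1)+M(12): 13 → N
O(14)+H(7): 21 → V
Y(24)+V(21): 45≡19 → T
B(1)+Y(24): 25 → Z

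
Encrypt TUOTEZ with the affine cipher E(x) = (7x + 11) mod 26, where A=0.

T(19): 7·19+11=144≡14 → O
U(20): 7·20+11=151≡21 → V
O(14): 7·14+11=109≡5 → F
T(19): 7·19+11=144≡14 → O
E(4): 7·4+11=39≡13 → N
Z(25): 7·25+11=186≡4 → E

OVFONE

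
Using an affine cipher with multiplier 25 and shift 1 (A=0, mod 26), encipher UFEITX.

HWXTIE

U(20): 25·20+1=501≡7 → H
F(5): 25·5+1=126≡22 → W
E(4): 25·4+1=101≡23 → X
I(8): 25·8+1=201≡19 → T
T(19): 25·19+1=476≡8 → I
X(23): 25·23+1=576≡4 → E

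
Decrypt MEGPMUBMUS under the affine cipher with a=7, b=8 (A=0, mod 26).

The inverse of 7 mod 26 is 15, since 7·15=105≡1. Apply D(y)=15·(y−8) mod 26:
M(12): 15·(12−8)=60≡8 → I
E(4): 15·(4−8)=-60≡18 → S
G(6): 15·(6−8)=-30≡22 → W
P(15): 15·(15−8)=105≡1 → B
M(12): 15·(12−8)=60≡8 → I
U(20): 15·(20−8)=180≡24 → Y
B(1): 15·(1−8)=-105≡25 → Z
M(12): 15·(12−8)=60≡8 → I
U(20): 15·(20−8)=180≡24 → Y
S(18): 15·(18−8)=150≡20 → U

ISWBIYZIYU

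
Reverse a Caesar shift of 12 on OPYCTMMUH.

CDMQHAAIV

O(14): 14−12=2 → C
P(15): 15−12=3 → D
Y(24): 24−12=12 → M
C(2): 2−12=-10≡16 → Q
T(19): 19−12=7 → H
M(12): 12−12=0 → A
M(12): 12−12=0 → A
U(20): 20−12=8 → I
H(7): 7−12=-5≡21 → V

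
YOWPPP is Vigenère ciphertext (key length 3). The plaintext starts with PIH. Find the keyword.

Subtract each crib letter from the matching ciphertext letter (mod 26):
Y(24)−P(15)=9 → J
O(14)−I(8)=6 → G
W(22)−H(7)=15 → P

JGP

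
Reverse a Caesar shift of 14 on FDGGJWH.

F(5): 5−14=-9≡17 → R
D(3): 3−14=-11≡15 → P
G(6): 6−14=-8≡18 → S
G(6): 6−14=-8≡18 → S
J(9): 9−14=-5≡21 → V
W(22): 22−14=8 → I
H(7): 7−14=-7≡19 → T

RPSSVIT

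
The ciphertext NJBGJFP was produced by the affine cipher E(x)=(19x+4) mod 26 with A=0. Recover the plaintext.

VDTWDLR

The inverse of 19 mod 26 is 11, since 19·11=209≡1. Apply D(y)=11·(y−4) mod 26:
N(13): 11·(13−4)=99≡21 → V
J(9): 11·(9−4)=55≡3 → D
B(1): 11·(1−4)=-33≡19 → T
G(6): 11·(6−4)=22 → W
J(9): 11·(9−4)=55≡3 → D
F(5): 11·(5−4)=11 → L
P(15): 11·(15−4)=121≡17 → R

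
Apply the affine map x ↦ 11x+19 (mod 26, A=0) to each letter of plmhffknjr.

p(15): 11·15+19=184≡2 → c
l(11): 11·11+19=140≡10 → k
m(12): 11·12+19=151≡21 → v
h(7): 11·7+19=96≡18 → s
f(5): 11·5+19=74≡22 → w
f(5): 11·5+19=74≡22 → w
k(10): 11·10+19=129≡25 → z
n(13): 11·13+19=162≡6 → g
j(9): 11·9+19=118≡14 → o
r(17): 11·17+19=206≡24 → y

ckvswwzgoy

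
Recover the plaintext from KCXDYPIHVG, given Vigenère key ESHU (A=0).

Repeat the key across the ciphertext: ESHUESHUES
K(10)−E(4): 6 → G
C(2)−S(18): -16≡10 → K
X(23)−H(7): 16 → Q
D(3)−U(20): -17≡9 → J
Y(24)−E(4): 20 → U
P(15)−S(18): -3≡23 → X
I(8)−H(7): 1 → B
H(7)−U(20): -13≡13 → N
V(21)−E(4): 17 → R
G(6)−S(18): -12≡14 → O

GKQJUXBNRO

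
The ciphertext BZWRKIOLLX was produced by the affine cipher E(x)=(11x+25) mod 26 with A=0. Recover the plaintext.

MAVEBPZUUO

The inverse of 11 mod 26 is 19, since 11·19=209≡1. Apply D(y)=19·(y−25) mod 26:
B(1): 19·(1−25)=-456≡12 → M
Z(25): 19·(25−25)=0 → A
W(22): 19·(22−25)=-57≡21 → V
R(17): 19·(17−25)=-152≡4 → E
K(10): 19·(10−25)=-285≡1 → B
I(8): 19·(8−25)=-323≡15 → P
O(14): 19·(14−25)=-209≡25 → Z
L(11): 19·(11−25)=-266≡20 → U
L(11): 19·(11−25)=-266≡20 → U
X(23): 19·(23−25)=-38≡14 → O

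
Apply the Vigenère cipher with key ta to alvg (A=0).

Repeat the key across the message: tata
a(0)+t(19): 19 → t
l(11)+a(0): 11 → l
v(21)+t(19): 40≡14 → o
g(6)+a(0): 6 → g

tlog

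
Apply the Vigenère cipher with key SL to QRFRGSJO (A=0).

ICXCYDBZ

Repeat the key across the message: SLSLSLSL
Q(16)+S(18): 34≡8 → I
R(17)+L(11): 28≡2 → C
F(5)+S(18): 23 → X
R(17)+L(11): 28≡2 → C
G(6)+S(18): 24 → Y
S(18)+L(11): 29≡3 → D
J(9)+S(18): 27≡1 → B
O(14)+L(11): 25 → Z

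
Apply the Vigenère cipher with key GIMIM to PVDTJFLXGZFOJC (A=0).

VDPBVLTJOLLWVK

Repeat the key across the message: GIMIMGIMIMGIMI
P(15)+G(6): 21 → V
V(21)+I(8): 29≡3 → D
D(3)+M(12): 15 → P
T(19)+I(8): 27≡1 → B
J(9)+M(12): 21 → V
F(5)+G(6): 11 → L
L(11)+I(8): 19 → T
X(23)+M(12): 35≡9 → J
G(6)+I(8): 14 → O
Z(25)+M(12): 37≡11 → L
F(5)+G(6): 11 → L
O(14)+I(8): 22 → W
J(9)+M(12): 21 → V
C(2)+I(8): 10 → K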